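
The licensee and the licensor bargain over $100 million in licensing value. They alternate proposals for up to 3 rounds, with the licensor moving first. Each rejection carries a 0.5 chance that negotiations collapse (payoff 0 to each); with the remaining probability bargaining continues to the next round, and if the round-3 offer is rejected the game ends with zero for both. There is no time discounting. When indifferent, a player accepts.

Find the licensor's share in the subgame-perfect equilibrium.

75

Round 3 (the licensor proposes): rejection yields 0 for the licensee; the licensor offers 0 and keeps 100.
Round 2 (the licensee proposes): rejecting gives the licensor an expected 0.5 × 100 = 50; the licensee offers that and keeps 50.
Round 1 (the licensor proposes): rejecting gives the licensee an expected 0.5 × 50 = 25; the licensor offers that and keeps 75.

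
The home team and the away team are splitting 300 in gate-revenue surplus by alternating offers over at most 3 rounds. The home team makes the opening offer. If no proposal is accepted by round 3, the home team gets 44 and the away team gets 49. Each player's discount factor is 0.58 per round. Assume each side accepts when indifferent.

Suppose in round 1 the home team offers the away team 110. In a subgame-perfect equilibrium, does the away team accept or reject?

Accept

Round 3 (the home team proposes): the away team gets 49 if talks fail, so the home team offers 49 and keeps 251.
Round 2 (the away team proposes): the home team can get 251 next round, worth 0.58 × 251 = 145.58 now, so the away team offers 145.58, keeping 154.42.
So by rejecting in round 1, the away team gets 154.42 next round, worth 0.58 × 154.42 = 89.5636 now.
Offer 110 ≥ 89.5636, so the away team accepts.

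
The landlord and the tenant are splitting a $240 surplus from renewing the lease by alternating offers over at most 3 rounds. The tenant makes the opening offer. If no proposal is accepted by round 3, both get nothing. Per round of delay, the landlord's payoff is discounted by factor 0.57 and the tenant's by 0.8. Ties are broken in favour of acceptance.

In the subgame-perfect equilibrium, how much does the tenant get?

212.64

Round 3 (the tenant proposes): the landlord will accept anything ≥ 0, so the tenant offers 0 and keeps 240.
Round 2 (the landlord proposes): the tenant can get 240 next round, worth 0.8 × 240 = 192 now, so the landlord offers 192, keeping 48.
Round 1 (the tenant proposes): the landlord can get 48 next round, worth 0.57 × 48 = 27.36 now; the tenant offers that and keeps 212.64.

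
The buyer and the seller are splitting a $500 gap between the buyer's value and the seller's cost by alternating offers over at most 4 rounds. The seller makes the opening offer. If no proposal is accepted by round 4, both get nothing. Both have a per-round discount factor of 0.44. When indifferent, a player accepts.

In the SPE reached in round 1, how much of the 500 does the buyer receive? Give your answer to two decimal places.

165.79

Work backward from the last round.
Round 4 (the buyer proposes): rejection yields 0 for the seller; the buyer offers 0 and keeps 500.
Round 3 (the seller proposes): the buyer can get 500 next round, worth 0.44 × 500 = 220 now; the seller offers that and keeps 280.
Round 2 (the buyer proposes): the seller can get 280 next round, worth 0.44 × 280 = 123.2 now; the buyer offers that and keeps 376.8.
Round 1 (the seller proposes): the buyer can get 376.8 next round, worth 0.44 × 376.8 = 165.792 now; the seller offers that and keeps 334.208.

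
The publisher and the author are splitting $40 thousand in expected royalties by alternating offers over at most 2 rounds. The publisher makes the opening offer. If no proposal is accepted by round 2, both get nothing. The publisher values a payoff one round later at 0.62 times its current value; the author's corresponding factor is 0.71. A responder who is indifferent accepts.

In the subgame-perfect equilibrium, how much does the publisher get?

Round 2 (the author proposes): rejection yields 0 for the publisher; the author offers 0 and keeps 40.
Round 1 (the publisher proposes): the author can get 40 next round, worth 0.71 × 40 = 28.4 now; the publisher offers that and keeps 11.6.

11.6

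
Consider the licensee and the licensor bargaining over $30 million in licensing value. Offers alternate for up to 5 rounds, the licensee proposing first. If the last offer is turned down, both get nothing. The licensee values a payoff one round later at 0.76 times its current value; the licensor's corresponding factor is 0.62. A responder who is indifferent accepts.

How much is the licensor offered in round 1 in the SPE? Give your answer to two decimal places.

6.57

Round 5 (the licensee proposes): rejection yields 0 for the licensor; the licensee offers 0 and keeps 30.
Round 4 (the licensor proposes): the licensee can get 30 next round, worth 0.76 × 30 = 22.8 now; the licensor offers that and keeps 7.2.
Round 3 (the licensee proposes): the licensor can get 7.2 next round, worth 0.62 × 7.2 = 4.464 now, so the licensee offers 4.464, keeping 25.536.
Round 2 (the licensor proposes): the licensee can get 25.536 next round, worth 0.76 × 25.536 = 19.40736 now, so the licensor offers 19.40736, keeping 10.59264.
Round 1 (the licensee proposes): the licensor can get 10.59264 next round, worth 0.62 × 10.59264 = 6.5674368 now; the licensee offers that and keeps 23.4325632.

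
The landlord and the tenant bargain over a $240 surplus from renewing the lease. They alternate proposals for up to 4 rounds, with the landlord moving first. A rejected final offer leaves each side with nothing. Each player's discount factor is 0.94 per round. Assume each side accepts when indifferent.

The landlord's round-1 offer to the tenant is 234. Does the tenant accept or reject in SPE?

Accept

Round 4 (the tenant proposes): the landlord will accept anything ≥ 0, so the tenant offers 0 and keeps 240.
Round 3 (the landlord proposes): the tenant can get 240 next round, worth 0.94 × 240 = 225.6 now; the landlord offers that and keeps 14.4.
Round 2 (the tenant proposes): the landlord can get 14.4 next round, worth 0.94 × 14.4 = 13.536 now. The tenant offers 13.536 and keeps 240 − 13.536 = 226.464.
So by rejecting in round 1, the tenant gets 226.464 next round, worth 0.94 × 226.464 = 212.87616 now.
Offer 234 ≥ 212.87616, so the tenant accepts.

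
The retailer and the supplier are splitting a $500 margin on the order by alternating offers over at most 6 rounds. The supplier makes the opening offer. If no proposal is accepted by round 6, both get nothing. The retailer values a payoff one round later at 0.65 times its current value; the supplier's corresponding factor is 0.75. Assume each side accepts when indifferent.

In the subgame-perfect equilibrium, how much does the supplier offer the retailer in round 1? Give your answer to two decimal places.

Round 6 (the retailer proposes): rejection yields 0 for the supplier; the retailer offers 0 and keeps 500.
Round 5 (the supplier proposes): the retailer can get 500 next round, worth 0.65 × 500 = 325 now, so the supplier offers 325, keeping 175.
Round 4 (the retailer proposes): the supplier can get 175 next round, worth 0.75 × 175 = 131.25 now. The retailer offers 131.25 and keeps 500 − 131.25 = 368.75.
Round 3 (the supplier proposes): the retailer can get 368.75 next round, worth 0.65 × 368.75 = 239.6875 now. The supplier offers 239.6875 and keeps 500 − 239.6875 = 260.3125.
Round 2 (the retailer proposes): the supplier can get 260.3125 next round, worth 0.75 × 260.3125 = 195.234375 now; the retailer offers that and keeps 304.765625.
Round 1 (the supplier proposes): the retailer can get 304.765625 next round, worth 0.65 × 304.765625 = 198.09765625 now, so the supplier offers 198.09765625, keeping 301.90234375.

198.10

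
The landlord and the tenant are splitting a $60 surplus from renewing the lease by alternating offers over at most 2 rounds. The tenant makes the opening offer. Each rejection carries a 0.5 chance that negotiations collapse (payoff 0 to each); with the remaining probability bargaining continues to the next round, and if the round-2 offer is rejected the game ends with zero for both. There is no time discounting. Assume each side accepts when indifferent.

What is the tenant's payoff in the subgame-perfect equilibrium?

30

Round 2 (the landlord proposes): the tenant will accept anything ≥ 0, so the landlord offers 0 and keeps 60.
Round 1 (the tenant proposes): rejecting gives the landlord an expected 0.5 × 60 = 30. The tenant offers 30 and keeps 60 − 30 = 30.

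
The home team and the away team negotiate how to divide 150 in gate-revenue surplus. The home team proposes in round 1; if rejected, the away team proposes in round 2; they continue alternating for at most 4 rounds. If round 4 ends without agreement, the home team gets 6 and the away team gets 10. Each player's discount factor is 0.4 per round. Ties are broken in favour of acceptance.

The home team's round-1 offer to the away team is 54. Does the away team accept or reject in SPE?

Accept

Round 4 (the away team proposes): the home team gets 6 if talks fail, so the away team offers 6 and keeps 144.
Round 3 (the home team proposes): the away team can get 144 next round, worth 0.4 × 144 = 57.6 now, so the home team offers 57.6, keeping 92.4.
Round 2 (the away team proposes): the home team can get 92.4 next round, worth 0.4 × 92.4 = 36.96 now, so the away team offers 36.96, keeping 113.04.
So by rejecting in round 1, the away team gets 113.04 next round, worth 0.4 × 113.04 = 45.216 now.
Offer 54 ≥ 45.216, so the away team accepts.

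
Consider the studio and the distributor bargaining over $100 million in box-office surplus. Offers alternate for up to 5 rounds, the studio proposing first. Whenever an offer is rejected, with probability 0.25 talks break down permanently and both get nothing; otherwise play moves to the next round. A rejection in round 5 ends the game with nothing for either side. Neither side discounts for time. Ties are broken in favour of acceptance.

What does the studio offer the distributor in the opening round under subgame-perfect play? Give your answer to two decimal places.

By backward induction:
Round 5 (the studio proposes): rejection yields 0 for the distributor; the studio offers 0 and keeps 100.
Round 4 (the distributor proposes): rejecting gives the studio an expected 0.75 × 100 = 75, so the distributor offers 75, keeping 25.
Round 3 (the studio proposes): rejecting gives the distributor an expected 0.75 × 25 = 18.75. The studio offers 18.75 and keeps 100 − 18.75 = 81.25.
Round 2 (the distributor proposes): rejecting gives the studio an expected 0.75 × 81.25 = 60.9375, so the distributor offers 60.9375, keeping 39.0625.
Round 1 (the studio proposes): rejecting gives the distributor an expected 0.75 × 39.0625 = 29.296875, so the studio offers 29.296875, keeping 70.703125.

29.30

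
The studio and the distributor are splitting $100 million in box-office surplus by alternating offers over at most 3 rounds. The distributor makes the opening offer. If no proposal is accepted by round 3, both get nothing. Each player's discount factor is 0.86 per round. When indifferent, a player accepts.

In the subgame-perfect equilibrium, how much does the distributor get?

87.96

Solve by backward induction from round 3.
Round 3 (the distributor proposes): the studio will accept anything ≥ 0, so the distributor offers 0 and keeps 100.
Round 2 (the studio proposes): the distributor can get 100 next round, worth 0.86 × 100 = 86 now. The studio offers 86 and keeps 100 − 86 = 14.
Round 1 (the distributor proposes): the studio can get 14 next round, worth 0.86 × 14 = 12.04 now, so the distributor offers 12.04, keeping 87.96.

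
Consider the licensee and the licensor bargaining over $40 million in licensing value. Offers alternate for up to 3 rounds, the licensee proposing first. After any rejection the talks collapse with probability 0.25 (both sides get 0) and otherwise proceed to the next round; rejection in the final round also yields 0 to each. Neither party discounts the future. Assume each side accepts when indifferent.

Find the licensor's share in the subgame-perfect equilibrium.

7.5

By backward induction:
Round 3 (the licensee proposes): the licensor will accept anything ≥ 0, so the licensee offers 0 and keeps 40.
Round 2 (the licensor proposes): rejecting gives the licensee an expected 0.75 × 40 = 30, so the licensor offers 30, keeping 10.
Round 1 (the licensee proposes): rejecting gives the licensor an expected 0.75 × 10 = 7.5, so the licensee offers 7.5, keeping 32.5.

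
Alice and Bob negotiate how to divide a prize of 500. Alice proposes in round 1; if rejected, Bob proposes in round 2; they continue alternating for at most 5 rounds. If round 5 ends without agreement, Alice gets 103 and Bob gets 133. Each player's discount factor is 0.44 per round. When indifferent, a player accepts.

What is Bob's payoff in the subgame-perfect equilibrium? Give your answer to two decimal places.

152.04

Solve by backward induction from round 5.
Round 5 (Alice proposes): Bob gets 133 if talks fail, so Alice offers 133 and keeps 367.
Round 4 (Bob proposes): Alice can get 367 next round, worth 0.44 × 367 = 161.48 now, so Bob offers 161.48, keeping 338.52.
Round 3 (Alice proposes): Bob can get 338.52 next round, worth 0.44 × 338.52 = 148.9488 now; Alice offers that and keeps 351.0512.
Round 2 (Bob proposes): Alice can get 351.0512 next round, worth 0.44 × 351.0512 = 154.462528 now; Bob offers that and keeps 345.537472.
Round 1 (Alice proposes): Bob can get 345.537472 next round, worth 0.44 × 345.537472 = 152.03648768 now. Alice offers 152.03648768 and keeps 500 − 152.03648768 = 347.96351232.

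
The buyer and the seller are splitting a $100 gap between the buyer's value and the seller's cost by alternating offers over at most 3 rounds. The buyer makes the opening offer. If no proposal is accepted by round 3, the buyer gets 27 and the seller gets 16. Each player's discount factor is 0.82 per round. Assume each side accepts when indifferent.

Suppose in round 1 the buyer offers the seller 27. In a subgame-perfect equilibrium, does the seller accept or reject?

Accept

Round 3 (the buyer proposes): the seller gets 16 if talks fail, so the buyer offers 16 and keeps 84.
Round 2 (the seller proposes): the buyer can get 84 next round, worth 0.82 × 84 = 68.88 now. The seller offers 68.88 and keeps 100 − 68.88 = 31.12.
So by rejecting in round 1, the seller gets 31.12 next round, worth 0.82 × 31.12 = 25.5184 now.
Offer 27 ≥ 25.5184, so the seller accepts.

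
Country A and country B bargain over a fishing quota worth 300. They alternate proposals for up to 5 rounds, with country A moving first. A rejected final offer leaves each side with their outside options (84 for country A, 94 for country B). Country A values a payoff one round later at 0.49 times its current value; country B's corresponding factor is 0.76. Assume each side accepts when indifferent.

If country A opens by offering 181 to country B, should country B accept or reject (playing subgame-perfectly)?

Accept

Round 5 (country A proposes): country B gets 94 if talks fail, so country A offers 94 and keeps 206.
Round 4 (country B proposes): country A can get 206 next round, worth 0.49 × 206 = 100.94 now; country B offers that and keeps 199.06.
Round 3 (country A proposes): country B can get 199.06 next round, worth 0.76 × 199.06 = 151.2856 now, so country A offers 151.2856, keeping 148.7144.
Round 2 (country B proposes): country A can get 148.7144 next round, worth 0.49 × 148.7144 = 72.870056 now, so country B offers 72.870056, keeping 227.129944.
So by rejecting in round 1, country B gets 227.129944 next round, worth 0.76 × 227.129944 = 172.61875744 now.
Offer 181 ≥ 172.61875744, so country B accepts.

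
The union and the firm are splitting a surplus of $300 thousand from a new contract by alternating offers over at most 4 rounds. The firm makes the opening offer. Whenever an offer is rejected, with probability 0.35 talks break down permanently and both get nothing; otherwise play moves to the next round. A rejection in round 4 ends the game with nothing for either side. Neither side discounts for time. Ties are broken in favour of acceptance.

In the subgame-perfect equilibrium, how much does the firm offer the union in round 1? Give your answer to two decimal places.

Round 4 (the union proposes): rejection yields 0 for the firm; the union offers 0 and keeps 300.
Round 3 (the firm proposes): rejecting gives the union an expected 0.65 × 300 = 195. The firm offers 195 and keeps 300 − 195 = 105.
Round 2 (the union proposes): rejecting gives the firm an expected 0.65 × 105 = 68.25; the union offers that and keeps 231.75.
Round 1 (the firm proposes): rejecting gives the union an expected 0.65 × 231.75 = 150.6375. The firm offers 150.6375 and keeps 300 − 150.6375 = 149.3625.

150.64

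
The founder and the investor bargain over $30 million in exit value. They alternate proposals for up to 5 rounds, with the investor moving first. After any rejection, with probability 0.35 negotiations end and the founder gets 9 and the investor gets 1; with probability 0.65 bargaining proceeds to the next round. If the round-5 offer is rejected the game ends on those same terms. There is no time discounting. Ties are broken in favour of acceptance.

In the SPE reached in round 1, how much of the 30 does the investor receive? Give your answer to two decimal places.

14.53

Round 5 (the investor proposes): the founder gets 9 if talks fail, so the investor offers 9 and keeps 21.
Round 4 (the founder proposes): rejecting gives the investor an expected 0.65 × 21 + 0.35 × 1 = 14. The founder offers 14 and keeps 30 − 14 = 16.
Round 3 (the investor proposes): rejecting gives the founder an expected 0.65 × 16 + 0.35 × 9 = 13.55, so the investor offers 13.55, keeping 16.45.
Round 2 (the founder proposes): rejecting gives the investor an expected 0.65 × 16.45 + 0.35 × 1 = 11.0425; the founder offers that and keeps 18.9575.
Round 1 (the investor proposes): rejecting gives the founder an expected 0.65 × 18.9575 + 0.35 × 9 = 15.472375; the investor offers that and keeps 14.527625.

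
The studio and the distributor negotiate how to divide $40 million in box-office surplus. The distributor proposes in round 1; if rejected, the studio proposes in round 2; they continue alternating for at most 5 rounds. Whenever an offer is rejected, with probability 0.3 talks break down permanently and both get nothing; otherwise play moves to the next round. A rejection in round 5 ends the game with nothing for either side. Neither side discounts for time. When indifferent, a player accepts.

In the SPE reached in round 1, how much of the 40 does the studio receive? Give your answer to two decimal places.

Round 5 (the distributor proposes): rejection yields 0 for the studio; the distributor offers 0 and keeps 40.
Round 4 (the studio proposes): rejecting gives the distributor an expected 0.7 × 40 = 28; the studio offers that and keeps 12.
Round 3 (the distributor proposes): rejecting gives the studio an expected 0.7 × 12 = 8.4; the distributor offers that and keeps 31.6.
Round 2 (the studio proposes): rejecting gives the distributor an expected 0.7 × 31.6 = 22.12; the studio offers that and keeps 17.88.
Round 1 (the distributor proposes): rejecting gives the studio an expected 0.7 × 17.88 = 12.516, so the distributor offers 12.516, keeping 27.484.

12.52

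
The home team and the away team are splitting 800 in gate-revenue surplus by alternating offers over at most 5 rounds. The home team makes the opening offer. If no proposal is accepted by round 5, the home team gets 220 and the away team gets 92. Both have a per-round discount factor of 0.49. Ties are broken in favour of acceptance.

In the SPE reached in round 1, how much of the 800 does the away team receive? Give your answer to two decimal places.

Work backward from the last round.
Round 5 (the home team proposes): the away team gets 92 if talks fail, so the home team offers 92 and keeps 708.
Round 4 (the away team proposes): the home team can get 708 next round, worth 0.49 × 708 = 346.92 now; the away team offers that and keeps 453.08.
Round 3 (the home team proposes): the away team can get 453.08 next round, worth 0.49 × 453.08 = 222.0092 now; the home team offers that and keeps 577.9908.
Round 2 (the away team proposes): the home team can get 577.9908 next round, worth 0.49 × 577.9908 = 283.215492 now. The away team offers 283.215492 and keeps 800 − 283.215492 = 516.784508.
Round 1 (the home team proposes): the away team can get 516.784508 next round, worth 0.49 × 516.784508 = 253.22440892 now. The home team offers 253.22440892 and keeps 800 − 253.22440892 = 546.77559108.

253.22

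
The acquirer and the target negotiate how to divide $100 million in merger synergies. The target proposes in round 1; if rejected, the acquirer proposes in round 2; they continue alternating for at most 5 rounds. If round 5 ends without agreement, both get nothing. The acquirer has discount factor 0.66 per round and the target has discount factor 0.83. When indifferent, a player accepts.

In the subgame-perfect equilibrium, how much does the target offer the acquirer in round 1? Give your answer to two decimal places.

Solve by backward induction from round 5.
Round 5 (the target proposes): the acquirer will accept anything ≥ 0, so the target offers 0 and keeps 100.
Round 4 (the acquirer proposes): the target can get 100 next round, worth 0.83 × 100 = 83 now; the acquirer offers that and keeps 17.
Round 3 (the target proposes): the acquirer can get 17 next round, worth 0.66 × 17 = 11.22 now, so the target offers 11.22, keeping 88.78.
Round 2 (the acquirer proposes): the target can get 88.78 next round, worth 0.83 × 88.78 = 73.6874 now. The acquirer offers 73.6874 and keeps 100 − 73.6874 = 26.3126.
Round 1 (the target proposes): the acquirer can get 26.3126 next round, worth 0.66 × 26.3126 = 17.366316 now. The target offers 17.366316 and keeps 100 − 17.366316 = 82.633684.

17.37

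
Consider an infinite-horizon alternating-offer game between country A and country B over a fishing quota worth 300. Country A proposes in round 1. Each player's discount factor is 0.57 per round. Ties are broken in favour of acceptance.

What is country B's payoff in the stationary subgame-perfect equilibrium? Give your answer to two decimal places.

In a stationary SPE each proposer offers the other exactly their discounted continuation value.
If country A keeps x when proposing and country B keeps y when proposing, then x = 300 − 0.57y and y = 300 − 0.57x.
Solving: x = 300(1 − 0.57) / (1 − 0.57·0.57) = 129 / 0.6751 ≈ 191.0828.
Country B gets 300 − 191.0828 ≈ 108.9172.

108.92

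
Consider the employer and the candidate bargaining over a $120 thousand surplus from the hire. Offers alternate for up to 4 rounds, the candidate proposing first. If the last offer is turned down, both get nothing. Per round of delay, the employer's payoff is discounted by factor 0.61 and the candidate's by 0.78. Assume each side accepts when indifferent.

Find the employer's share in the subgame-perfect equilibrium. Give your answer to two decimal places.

Work backward from the last round.
Round 4 (the employer proposes): rejection yields 0 for the candidate; the employer offers 0 and keeps 120.
Round 3 (the candidate proposes): the employer can get 120 next round, worth 0.61 × 120 = 73.2 now, so the candidate offers 73.2, keeping 46.8.
Round 2 (the employer proposes): the candidate can get 46.8 next round, worth 0.78 × 46.8 = 36.504 now. The employer offers 36.504 and keeps 120 − 36.504 = 83.496.
Round 1 (the candidate proposes): the employer can get 83.496 next round, worth 0.61 × 83.496 = 50.93256 now. The candidate offers 50.93256 and keeps 120 − 50.93256 = 69.06744.

50.93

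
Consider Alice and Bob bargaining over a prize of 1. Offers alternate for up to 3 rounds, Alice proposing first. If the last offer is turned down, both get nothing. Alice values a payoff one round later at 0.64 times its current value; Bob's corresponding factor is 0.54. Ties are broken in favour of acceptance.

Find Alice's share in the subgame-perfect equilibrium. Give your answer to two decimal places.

Round 3 (Alice proposes): rejection yields 0 for Bob; Alice offers 0 and keeps 1.
Round 2 (Bob proposes): Alice can get 1 next round, worth 0.64 × 1 = 0.64 now; Bob offers that and keeps 0.36.
Round 1 (Alice proposes): Bob can get 0.36 next round, worth 0.54 × 0.36 = 0.1944 now. Alice offers 0.1944 and keeps 1 − 0.1944 = 0.8056.

0.81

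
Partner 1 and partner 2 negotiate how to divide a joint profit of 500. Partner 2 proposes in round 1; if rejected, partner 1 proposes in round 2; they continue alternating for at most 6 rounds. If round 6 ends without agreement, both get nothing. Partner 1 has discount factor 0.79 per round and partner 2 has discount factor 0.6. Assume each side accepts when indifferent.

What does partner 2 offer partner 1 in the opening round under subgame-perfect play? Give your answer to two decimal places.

321.64

Round 6 (partner 1 proposes): partner 2 will accept anything ≥ 0, so partner 1 offers 0 and keeps 500.
Round 5 (partner 2 proposes): partner 1 can get 500 next round, worth 0.79 × 500 = 395 now, so partner 2 offers 395, keeping 105.
Round 4 (partner 1 proposes): partner 2 can get 105 next round, worth 0.6 × 105 = 63 now; partner 1 offers that and keeps 437.
Round 3 (partner 2 proposes): partner 1 can get 437 next round, worth 0.79 × 437 = 345.23 now. Partner 2 offers 345.23 and keeps 500 − 345.23 = 154.77.
Round 2 (partner 1 proposes): partner 2 can get 154.77 next round, worth 0.6 × 154.77 = 92.862 now, so partner 1 offers 92.862, keeping 407.138.
Round 1 (partner 2 proposes): partner 1 can get 407.138 next round, worth 0.79 × 407.138 = 321.63902 now, so partner 2 offers 321.63902, keeping 178.36098.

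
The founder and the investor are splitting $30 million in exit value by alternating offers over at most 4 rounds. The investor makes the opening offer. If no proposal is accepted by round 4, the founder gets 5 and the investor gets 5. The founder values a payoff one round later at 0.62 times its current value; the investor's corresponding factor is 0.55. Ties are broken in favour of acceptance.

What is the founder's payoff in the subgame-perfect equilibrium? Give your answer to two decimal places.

13.66

Work backward from the last round.
Round 4 (the founder proposes): the investor gets 5 if talks fail, so the founder offers 5 and keeps 25.
Round 3 (the investor proposes): the founder can get 25 next round, worth 0.62 × 25 = 15.5 now; the investor offers that and keeps 14.5.
Round 2 (the founder proposes): the investor can get 14.5 next round, worth 0.55 × 14.5 = 7.975 now. The founder offers 7.975 and keeps 30 − 7.975 = 22.025.
Round 1 (the investor proposes): the founder can get 22.025 next round, worth 0.62 × 22.025 = 13.6555 now, so the investor offers 13.6555, keeping 16.3445.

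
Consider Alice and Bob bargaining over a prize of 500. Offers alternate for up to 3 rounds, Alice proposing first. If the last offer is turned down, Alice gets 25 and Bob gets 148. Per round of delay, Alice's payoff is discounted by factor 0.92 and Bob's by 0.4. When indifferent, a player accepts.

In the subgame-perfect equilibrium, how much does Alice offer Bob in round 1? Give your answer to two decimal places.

Round 3 (Alice proposes): Bob gets 148 if talks fail, so Alice offers 148 and keeps 352.
Round 2 (Bob proposes): Alice can get 352 next round, worth 0.92 × 352 = 323.84 now, so Bob offers 323.84, keeping 176.16.
Round 1 (Alice proposes): Bob can get 176.16 next round, worth 0.4 × 176.16 = 70.464 now; Alice offers that and keeps 429.536.

70.46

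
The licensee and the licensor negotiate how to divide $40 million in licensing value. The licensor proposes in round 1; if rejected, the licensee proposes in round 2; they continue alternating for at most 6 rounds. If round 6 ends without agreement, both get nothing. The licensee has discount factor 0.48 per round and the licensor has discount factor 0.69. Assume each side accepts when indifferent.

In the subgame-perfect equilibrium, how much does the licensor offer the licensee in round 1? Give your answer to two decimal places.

10.03

Work backward from the last round.
Round 6 (the licensee proposes): the licensor will accept anything ≥ 0, so the licensee offers 0 and keeps 40.
Round 5 (the licensor proposes): the licensee can get 40 next round, worth 0.48 × 40 = 19.2 now. The licensor offers 19.2 and keeps 40 − 19.2 = 20.8.
Round 4 (the licensee proposes): the licensor can get 20.8 next round, worth 0.69 × 20.8 = 14.352 now. The licensee offers 14.352 and keeps 40 − 14.352 = 25.648.
Round 3 (the licensor proposes): the licensee can get 25.648 next round, worth 0.48 × 25.648 = 12.31104 now. The licensor offers 12.31104 and keeps 40 − 12.31104 = 27.68896.
Round 2 (the licensee proposes): the licensor can get 27.68896 next round, worth 0.69 × 27.68896 = 19.1053824 now; the licensee offers that and keeps 20.8946176.
Round 1 (the licensor proposes): the licensee can get 20.8946176 next round, worth 0.48 × 20.8946176 = 10.029416448 now. The licensor offers 10.029416448 and keeps 40 − 10.029416448 = 29.970583552.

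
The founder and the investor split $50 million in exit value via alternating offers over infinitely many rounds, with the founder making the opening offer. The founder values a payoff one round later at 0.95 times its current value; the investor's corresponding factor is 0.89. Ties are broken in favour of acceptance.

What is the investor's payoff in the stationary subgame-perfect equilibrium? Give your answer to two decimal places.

14.40

When the founder proposes, the investor accepts any offer worth at least 0.89 times what the investor would get by proposing next round; and vice versa.
This gives x = 50 − 0.89y and y = 50 − 0.95x, where x and y are each side's share when it proposes.
Hence (1 − 0.89·0.95)x = 50(1 − 0.89), i.e. 0.1545·x = 5.5.
x ≈ 35.5987; the investor's share is 50 − x ≈ 14.4013.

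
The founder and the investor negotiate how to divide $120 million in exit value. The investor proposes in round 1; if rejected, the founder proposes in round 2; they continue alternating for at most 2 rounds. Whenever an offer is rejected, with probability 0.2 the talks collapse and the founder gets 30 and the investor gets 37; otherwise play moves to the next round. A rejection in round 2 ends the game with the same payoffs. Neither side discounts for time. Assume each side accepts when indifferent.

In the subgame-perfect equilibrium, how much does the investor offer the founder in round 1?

72.4

Round 2 (the founder proposes): the investor gets 37 if talks fail, so the founder offers 37 and keeps 83.
Round 1 (the investor proposes): rejecting gives the founder an expected 0.8 × 83 + 0.2 × 30 = 72.4. The investor offers 72.4 and keeps 120 − 72.4 = 47.6.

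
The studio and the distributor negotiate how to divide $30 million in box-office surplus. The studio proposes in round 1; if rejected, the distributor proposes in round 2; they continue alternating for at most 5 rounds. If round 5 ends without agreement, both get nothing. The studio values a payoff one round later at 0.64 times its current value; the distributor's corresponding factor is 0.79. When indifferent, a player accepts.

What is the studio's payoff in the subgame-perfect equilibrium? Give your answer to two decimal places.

17.15

By backward induction:
Round 5 (the studio proposes): the distributor will accept anything ≥ 0, so the studio offers 0 and keeps 30.
Round 4 (the distributor proposes): the studio can get 30 next round, worth 0.64 × 30 = 19.2 now; the distributor offers that and keeps 10.8.
Round 3 (the studio proposes): the distributor can get 10.8 next round, worth 0.79 × 10.8 = 8.532 now; the studio offers that and keeps 21.468.
Round 2 (the distributor proposes): the studio can get 21.468 next round, worth 0.64 × 21.468 = 13.73952 now, so the distributor offers 13.73952, keeping 16.26048.
Round 1 (the studio proposes): the distributor can get 16.26048 next round, worth 0.79 × 16.26048 = 12.8457792 now; the studio offers that and keeps 17.1542208.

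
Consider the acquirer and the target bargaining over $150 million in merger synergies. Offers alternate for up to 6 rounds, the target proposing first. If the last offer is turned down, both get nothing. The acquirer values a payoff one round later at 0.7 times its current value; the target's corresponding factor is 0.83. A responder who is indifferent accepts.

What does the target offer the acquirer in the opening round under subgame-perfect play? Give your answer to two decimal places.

Round 6 (the acquirer proposes): the target will accept anything ≥ 0, so the acquirer offers 0 and keeps 150.
Round 5 (the target proposes): the acquirer can get 150 next round, worth 0.7 × 150 = 105 now; the target offers that and keeps 45.
Round 4 (the acquirer proposes): the target can get 45 next round, worth 0.83 × 45 = 37.35 now, so the acquirer offers 37.35, keeping 112.65.
Round 3 (the target proposes): the acquirer can get 112.65 next round, worth 0.7 × 112.65 = 78.855 now, so the target offers 78.855, keeping 71.145.
Round 2 (the acquirer proposes): the target can get 71.145 next round, worth 0.83 × 71.145 = 59.05035 now; the acquirer offers that and keeps 90.94965.
Round 1 (the target proposes): the acquirer can get 90.94965 next round, worth 0.7 × 90.94965 = 63.664755 now; the target offers that and keeps 86.335245.

63.66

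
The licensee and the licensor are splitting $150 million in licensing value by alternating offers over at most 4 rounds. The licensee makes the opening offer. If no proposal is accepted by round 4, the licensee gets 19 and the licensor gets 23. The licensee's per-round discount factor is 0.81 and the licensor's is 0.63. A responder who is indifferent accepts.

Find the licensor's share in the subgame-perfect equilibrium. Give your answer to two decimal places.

60.07

Round 4 (the licensor proposes): the licensee gets 19 if talks fail, so the licensor offers 19 and keeps 131.
Round 3 (the licensee proposes): the licensor can get 131 next round, worth 0.63 × 131 = 82.53 now. The licensee offers 82.53 and keeps 150 − 82.53 = 67.47.
Round 2 (the licensor proposes): the licensee can get 67.47 next round, worth 0.81 × 67.47 = 54.6507 now; the licensor offers that and keeps 95.3493.
Round 1 (the licensee proposes): the licensor can get 95.3493 next round, worth 0.63 × 95.3493 = 60.070059 now; the licensee offers that and keeps 89.929941.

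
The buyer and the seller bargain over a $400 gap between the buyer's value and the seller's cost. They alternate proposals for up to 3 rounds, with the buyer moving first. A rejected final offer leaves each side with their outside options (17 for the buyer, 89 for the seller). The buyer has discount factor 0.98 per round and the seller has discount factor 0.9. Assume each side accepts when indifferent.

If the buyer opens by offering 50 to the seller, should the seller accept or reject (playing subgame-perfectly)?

Round 3 (the buyer proposes): the seller gets 89 if talks fail, so the buyer offers 89 and keeps 311.
Round 2 (the seller proposes): the buyer can get 311 next round, worth 0.98 × 311 = 304.78 now. The seller offers 304.78 and keeps 400 − 304.78 = 95.22.
So by rejecting in round 1, the seller gets 95.22 next round, worth 0.9 × 95.22 = 85.698 now.
Offer 50 < 85.698, so the seller rejects.

Reject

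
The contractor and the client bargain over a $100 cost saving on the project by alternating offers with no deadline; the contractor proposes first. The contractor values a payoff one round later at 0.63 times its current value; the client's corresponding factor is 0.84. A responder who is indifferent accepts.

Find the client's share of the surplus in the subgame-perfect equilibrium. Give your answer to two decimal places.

When the contractor proposes, the client accepts any offer worth at least 0.84 times what the client would get by proposing next round; and vice versa.
This gives x = 100 − 0.84y and y = 100 − 0.63x, where x and y are each side's share when it proposes.
Hence (1 − 0.84·0.63)x = 100(1 − 0.84), i.e. 0.4708·x = 16.
x ≈ 33.9847; the client's share is 100 − x ≈ 66.0153.

66.02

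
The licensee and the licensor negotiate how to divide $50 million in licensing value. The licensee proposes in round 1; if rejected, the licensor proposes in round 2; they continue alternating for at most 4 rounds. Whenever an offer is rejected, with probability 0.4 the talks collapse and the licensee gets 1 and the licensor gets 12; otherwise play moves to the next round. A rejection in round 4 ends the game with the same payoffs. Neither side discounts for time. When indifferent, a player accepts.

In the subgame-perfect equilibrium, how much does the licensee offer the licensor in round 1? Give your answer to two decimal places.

28.87

Round 4 (the licensor proposes): the licensee gets 1 if talks fail, so the licensor offers 1 and keeps 49.
Round 3 (the licensee proposes): rejecting gives the licensor an expected 0.6 × 49 + 0.4 × 12 = 34.2, so the licensee offers 34.2, keeping 15.8.
Round 2 (the licensor proposes): rejecting gives the licensee an expected 0.6 × 15.8 + 0.4 × 1 = 9.88, so the licensor offers 9.88, keeping 40.12.
Round 1 (the licensee proposes): rejecting gives the licensor an expected 0.6 × 40.12 + 0.4 × 12 = 28.872, so the licensee offers 28.872, keeping 21.128.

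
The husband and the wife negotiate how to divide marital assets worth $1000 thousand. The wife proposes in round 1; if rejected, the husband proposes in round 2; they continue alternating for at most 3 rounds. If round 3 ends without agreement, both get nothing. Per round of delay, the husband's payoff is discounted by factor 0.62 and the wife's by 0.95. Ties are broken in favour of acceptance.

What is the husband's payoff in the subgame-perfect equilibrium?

31

Round 3 (the wife proposes): rejection yields 0 for the husband; the wife offers 0 and keeps 1000.
Round 2 (the husband proposes): the wife can get 1000 next round, worth 0.95 × 1000 = 950 now. The husband offers 950 and keeps 1000 − 950 = 50.
Round 1 (the wife proposes): the husband can get 50 next round, worth 0.62 × 50 = 31 now; the wife offers that and keeps 969.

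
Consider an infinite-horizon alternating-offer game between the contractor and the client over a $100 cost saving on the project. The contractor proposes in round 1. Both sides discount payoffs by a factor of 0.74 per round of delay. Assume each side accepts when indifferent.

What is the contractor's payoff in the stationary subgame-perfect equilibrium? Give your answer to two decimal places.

57.47

Let x be the contractor's share when the contractor proposes and y be the client's share when the client proposes.
The client accepts iff offered ≥ 0.74·y, so x = 100 − 0.74y. Symmetrically y = 100 − 0.74x.
Substituting: x = 100 − 0.74(100 − 0.74x), giving x(1 − 0.74·0.74) = 100(1 − 0.74).
So x = 100 × 0.26 / 0.4524 ≈ 57.4713, and the client receives 100 − x ≈ 42.5287.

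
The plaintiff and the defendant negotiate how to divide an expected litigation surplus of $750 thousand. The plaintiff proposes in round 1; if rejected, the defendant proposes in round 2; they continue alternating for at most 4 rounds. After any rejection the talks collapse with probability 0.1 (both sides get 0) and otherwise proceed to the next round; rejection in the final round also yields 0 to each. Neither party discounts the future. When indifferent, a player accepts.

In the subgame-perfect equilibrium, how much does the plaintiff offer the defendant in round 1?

614.25

Round 4 (the defendant proposes): the plaintiff will accept anything ≥ 0, so the defendant offers 0 and keeps 750.
Round 3 (the plaintiff proposes): rejecting gives the defendant an expected 0.9 × 750 = 675, so the plaintiff offers 675, keeping 75.
Round 2 (the defendant proposes): rejecting gives the plaintiff an expected 0.9 × 75 = 67.5; the defendant offers that and keeps 682.5.
Round 1 (the plaintiff proposes): rejecting gives the defendant an expected 0.9 × 682.5 = 614.25. The plaintiff offers 614.25 and keeps 750 − 614.25 = 135.75.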